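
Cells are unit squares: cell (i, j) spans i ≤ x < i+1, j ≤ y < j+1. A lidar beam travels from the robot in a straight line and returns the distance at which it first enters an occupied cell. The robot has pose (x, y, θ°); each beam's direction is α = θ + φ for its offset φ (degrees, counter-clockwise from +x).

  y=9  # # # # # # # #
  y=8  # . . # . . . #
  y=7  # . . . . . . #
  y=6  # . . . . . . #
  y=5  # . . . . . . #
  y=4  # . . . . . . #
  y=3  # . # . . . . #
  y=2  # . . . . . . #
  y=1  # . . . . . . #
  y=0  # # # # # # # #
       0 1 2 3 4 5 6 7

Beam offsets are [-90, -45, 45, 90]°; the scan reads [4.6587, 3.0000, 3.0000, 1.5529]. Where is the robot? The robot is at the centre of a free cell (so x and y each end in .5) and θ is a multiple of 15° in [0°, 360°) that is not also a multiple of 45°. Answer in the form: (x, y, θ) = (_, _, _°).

The pose lattice has 46·16 = 736 candidates. Test each by forward raycasting.
  (5.5, 4.5, 240°): beam 1 = 5.1962 ≠ 4.6587 ✗
  (6.5, 2.5, 210°): beam 1 = 6.3509 ≠ 4.6587 ✗
  (5.5, 6.5, 255°): beam 2 = 5.1962 ≠ 3.0000 ✗
  (1.5, 7.5, 195°): beam 1 = 1.5529 ≠ 4.6587 ✗
  …
  (5.5, 5.5, 255°): r_1=4.6587, r_2=3.0000, r_3=3.0000, r_4=1.5529 — all match ✓
Only this pose fits every beam.

(x, y, θ) = (5.5, 5.5, 255°)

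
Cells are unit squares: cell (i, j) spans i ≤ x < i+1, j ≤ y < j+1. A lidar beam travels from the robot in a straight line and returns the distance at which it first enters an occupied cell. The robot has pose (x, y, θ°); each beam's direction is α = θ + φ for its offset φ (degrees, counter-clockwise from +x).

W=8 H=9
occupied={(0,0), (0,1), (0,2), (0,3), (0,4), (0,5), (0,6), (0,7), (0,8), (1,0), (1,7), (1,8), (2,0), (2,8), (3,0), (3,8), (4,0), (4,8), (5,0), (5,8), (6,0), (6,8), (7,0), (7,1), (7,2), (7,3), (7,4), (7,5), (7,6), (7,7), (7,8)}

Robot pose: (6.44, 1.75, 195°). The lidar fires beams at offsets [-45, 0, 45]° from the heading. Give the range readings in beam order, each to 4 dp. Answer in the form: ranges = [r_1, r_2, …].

beam 1: φ=-45°, α=150°
  direction (-0.8660, 0.5000); cell (6,1); t to first gridline: x 0.5081, y 0.5000 (then +1.1547 / +2.0000)
    (6,2) via y @ 0.5000
    (5,2) via x @ 0.5081
    (4,2) via x @ 1.6628
    (4,3) via y @ 2.5000
    (3,3) via x @ 2.8175
    (2,3) via x @ 3.9722
    (2,4) via y @ 4.5000
    (1,4) via x @ 5.1269
    (0,4) via x @ 6.2816  # hit
  → r_1 = 6.2816
beam 2: φ=0°, α=195°
  direction (-0.9659, -0.2588); cell (6,1); t to first gridline: x 0.4555, y 2.8978 (then +1.0353 / +3.8637)
    (5,1) via x @ 0.4555
    (4,1) via x @ 1.4908
    (3,1) via x @ 2.5261
    (3,0) via y @ 2.8978  # hit
  → r_2 = 2.8978
beam 3: φ=45°, α=240°
  direction (-0.5000, -0.8660); cell (6,1); t to first gridline: x 0.8800, y 0.8660 (then +2.0000 / +1.1547)
    (6,0) via y @ 0.8660  # hit
  → r_3 = 0.8660

ranges = [6.2816, 2.8978, 0.8660]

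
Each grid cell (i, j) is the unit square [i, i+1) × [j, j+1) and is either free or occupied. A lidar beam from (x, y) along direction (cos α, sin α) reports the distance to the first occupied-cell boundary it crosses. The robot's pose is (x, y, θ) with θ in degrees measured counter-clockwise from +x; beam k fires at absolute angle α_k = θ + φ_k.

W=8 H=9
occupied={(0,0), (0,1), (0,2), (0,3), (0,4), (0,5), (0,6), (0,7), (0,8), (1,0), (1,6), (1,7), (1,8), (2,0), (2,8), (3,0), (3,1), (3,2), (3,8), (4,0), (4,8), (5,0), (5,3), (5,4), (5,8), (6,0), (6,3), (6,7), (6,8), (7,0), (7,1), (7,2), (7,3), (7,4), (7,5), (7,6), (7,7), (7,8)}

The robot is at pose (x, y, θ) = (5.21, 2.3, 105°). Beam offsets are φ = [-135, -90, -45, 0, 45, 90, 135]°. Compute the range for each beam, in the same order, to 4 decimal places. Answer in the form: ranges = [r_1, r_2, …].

ranges = [2.0669, 1.8531, 0.8083, 0.7247, 1.3972, 1.2527, 1.5011]

beam 1: φ=-135°, α=330°
  dir = (cos 330°, sin 330°) = (0.8660, -0.5000); from cell (5,2)
  next x-line at t=0.9122, next y-line at t=0.6000; Δt_x=1.1547, Δt_y=2.0000
    y: enter (5,1) at t=0.6000
    x: enter (6,1) at t=0.9122
    x: enter (7,1) at t=2.0669 ← occupied
  → r_1 = 2.0669
beam 2: φ=-90°, α=15°
  dir = (cos 15°, sin 15°) = (0.9659, 0.2588); from cell (5,2)
  next x-line at t=0.8179, next y-line at t=2.7046; Δt_x=1.0353, Δt_y=3.8637
    x: enter (6,2) at t=0.8179
    x: enter (7,2) at t=1.8531 ← occupied
  → r_2 = 1.8531
beam 3: φ=-45°, α=60°
  dir = (cos 60°, sin 60°) = (0.5000, 0.8660); from cell (5,2)
  next x-line at t=1.5800, next y-line at t=0.8083; Δt_x=2.0000, Δt_y=1.1547
    y: enter (5,3) at t=0.8083 ← occupied
  → r_3 = 0.8083
beam 4: φ=0°, α=105°
  dir = (cos 105°, sin 105°) = (-0.2588, 0.9659); from cell (5,2)
  next x-line at t=0.8114, next y-line at t=0.7247; Δt_x=3.8637, Δt_y=1.0353
    y: enter (5,3) at t=0.7247 ← occupied
  → r_4 = 0.7247
beam 5: φ=45°, α=150°
  dir = (cos 150°, sin 150°) = (-0.8660, 0.5000); from cell (5,2)
  next x-line at t=0.2425, next y-line at t=1.4000; Δt_x=1.1547, Δt_y=2.0000
    x: enter (4,2) at t=0.2425
    x: enter (3,2) at t=1.3972 ← occupied
  → r_5 = 1.3972
beam 6: φ=90°, α=195°
  dir = (cos 195°, sin 195°) = (-0.9659, -0.2588); from cell (5,2)
  next x-line at t=0.2174, next y-line at t=1.1591; Δt_x=1.0353, Δt_y=3.8637
    x: enter (4,2) at t=0.2174
    y: enter (4,1) at t=1.1591
    x: enter (3,1) at t=1.2527 ← occupied
  → r_6 = 1.2527
beam 7: φ=135°, α=240°
  dir = (cos 240°, sin 240°) = (-0.5000, -0.8660); from cell (5,2)
  next x-line at t=0.4200, next y-line at t=0.3464; Δt_x=2.0000, Δt_y=1.1547
    y: enter (5,1) at t=0.3464
    x: enter (4,1) at t=0.4200
    y: enter (4,0) at t=1.5011 ← occupied
  → r_7 = 1.5011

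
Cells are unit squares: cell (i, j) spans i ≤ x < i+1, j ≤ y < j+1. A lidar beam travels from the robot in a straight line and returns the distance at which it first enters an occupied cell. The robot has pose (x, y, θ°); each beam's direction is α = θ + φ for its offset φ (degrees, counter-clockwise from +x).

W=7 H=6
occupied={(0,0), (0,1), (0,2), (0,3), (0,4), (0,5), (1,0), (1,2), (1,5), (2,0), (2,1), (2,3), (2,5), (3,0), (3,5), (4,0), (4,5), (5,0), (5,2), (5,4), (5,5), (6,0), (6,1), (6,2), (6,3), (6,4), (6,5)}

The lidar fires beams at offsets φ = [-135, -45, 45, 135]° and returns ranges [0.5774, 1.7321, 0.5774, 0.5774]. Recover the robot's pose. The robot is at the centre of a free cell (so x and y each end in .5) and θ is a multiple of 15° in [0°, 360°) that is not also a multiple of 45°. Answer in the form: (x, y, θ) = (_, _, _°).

(x, y, θ) = (1.5, 3.5, 105°)

Candidates: 15 free-cell centres × 16 headings = 240 poses. Raycast each; keep the one whose scan matches to 4 dp.
  (5.5, 1.5, 285°): beam 1 = 3.0000 ≠ 0.5774 ✗
  (2.5, 2.5, 195°): beam 2 = 0.5774 ≠ 1.7321 ✗
  (1.5, 4.5, 210°): beam 1 = 0.5176 ≠ 0.5774 ✗
  (5.5, 1.5, 240°): beam 1 = 0.5176 ≠ 0.5774 ✗
  (4.5, 2.5, 240°): beam 1 = 2.5882 ≠ 0.5774 ✗
  …
  (1.5, 3.5, 105°): r_1=0.5774, r_2=1.7321, r_3=0.5774, r_4=0.5774 — all match ✓
Only this pose fits every beam.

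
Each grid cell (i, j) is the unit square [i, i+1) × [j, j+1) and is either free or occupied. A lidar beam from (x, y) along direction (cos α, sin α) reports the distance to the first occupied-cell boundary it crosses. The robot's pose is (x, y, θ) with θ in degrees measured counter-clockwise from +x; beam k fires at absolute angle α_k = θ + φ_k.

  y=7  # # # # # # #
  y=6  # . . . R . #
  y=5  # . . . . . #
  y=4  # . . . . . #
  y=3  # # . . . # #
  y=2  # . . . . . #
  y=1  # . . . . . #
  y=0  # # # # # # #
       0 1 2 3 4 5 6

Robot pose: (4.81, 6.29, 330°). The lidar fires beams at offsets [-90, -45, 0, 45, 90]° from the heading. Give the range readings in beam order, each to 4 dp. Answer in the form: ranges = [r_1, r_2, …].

ranges = [6.1084, 2.3708, 1.3741, 1.2320, 0.8198]

beam 1: φ=-90°, α=240°
  cosα=-0.5000 sinα=-0.8660 | (4,6) | tMaxX 1.6200 tMaxY 0.3349 | tΔX 2.0000 tΔY 1.1547
    t=0.3349 [y] (4,5)
    t=1.4896 [y] (4,4)
    t=1.6200 [x] (3,4)
    t=2.6443 [y] (3,3)
    t=3.6200 [x] (2,3)
    t=3.7990 [y] (2,2)
    t=4.9537 [y] (2,1)
    t=5.6200 [x] (1,1)
    t=6.1084 [y] (1,0) — stop
  → r_1 = 6.1084
beam 2: φ=-45°, α=285°
  cosα=0.2588 sinα=-0.9659 | (4,6) | tMaxX 0.7341 tMaxY 0.3002 | tΔX 3.8637 tΔY 1.0353
    t=0.3002 [y] (4,5)
    t=0.7341 [x] (5,5)
    t=1.3355 [y] (5,4)
    t=2.3708 [y] (5,3) — stop
  → r_2 = 2.3708
beam 3: φ=0°, α=330°
  cosα=0.8660 sinα=-0.5000 | (4,6) | tMaxX 0.2194 tMaxY 0.5800 | tΔX 1.1547 tΔY 2.0000
    t=0.2194 [x] (5,6)
    t=0.5800 [y] (5,5)
    t=1.3741 [x] (6,5) — stop
  → r_3 = 1.3741
beam 4: φ=45°, α=15°
  cosα=0.9659 sinα=0.2588 | (4,6) | tMaxX 0.1967 tMaxY 2.7432 | tΔX 1.0353 tΔY 3.8637
    t=0.1967 [x] (5,6)
    t=1.2320 [x] (6,6) — stop
  → r_4 = 1.2320
beam 5: φ=90°, α=60°
  cosα=0.5000 sinα=0.8660 | (4,6) | tMaxX 0.3800 tMaxY 0.8198 | tΔX 2.0000 tΔY 1.1547
    t=0.3800 [x] (5,6)
    t=0.8198 [y] (5,7) — stop
  → r_5 = 0.8198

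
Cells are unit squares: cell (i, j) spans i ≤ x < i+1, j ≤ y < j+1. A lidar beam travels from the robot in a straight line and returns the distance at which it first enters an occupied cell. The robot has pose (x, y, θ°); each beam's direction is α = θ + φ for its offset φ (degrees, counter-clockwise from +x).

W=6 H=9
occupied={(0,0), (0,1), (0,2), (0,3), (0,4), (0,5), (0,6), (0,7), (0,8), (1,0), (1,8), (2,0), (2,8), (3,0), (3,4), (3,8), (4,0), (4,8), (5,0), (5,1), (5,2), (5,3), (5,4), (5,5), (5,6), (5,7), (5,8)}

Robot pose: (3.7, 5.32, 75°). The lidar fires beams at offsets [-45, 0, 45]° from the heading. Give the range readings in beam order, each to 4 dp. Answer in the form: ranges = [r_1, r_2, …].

beam 1: φ=-45°, α=30°
  cosα=0.8660 sinα=0.5000 | (3,5) | tMaxX 0.3464 tMaxY 1.3600 | tΔX 1.1547 tΔY 2.0000
    t=0.3464 [x] (4,5)
    t=1.3600 [y] (4,6)
    t=1.5011 [x] (5,6) — stop
  → r_1 = 1.5011
beam 2: φ=0°, α=75°
  cosα=0.2588 sinα=0.9659 | (3,5) | tMaxX 1.1591 tMaxY 0.7040 | tΔX 3.8637 tΔY 1.0353
    t=0.7040 [y] (3,6)
    t=1.1591 [x] (4,6)
    t=1.7393 [y] (4,7)
    t=2.7745 [y] (4,8) — stop
  → r_2 = 2.7745
beam 3: φ=45°, α=120°
  cosα=-0.5000 sinα=0.8660 | (3,5) | tMaxX 1.4000 tMaxY 0.7852 | tΔX 2.0000 tΔY 1.1547
    t=0.7852 [y] (3,6)
    t=1.4000 [x] (2,6)
    t=1.9399 [y] (2,7)
    t=3.0946 [y] (2,8) — stop
  → r_3 = 3.0946

ranges = [1.5011, 2.7745, 3.0946]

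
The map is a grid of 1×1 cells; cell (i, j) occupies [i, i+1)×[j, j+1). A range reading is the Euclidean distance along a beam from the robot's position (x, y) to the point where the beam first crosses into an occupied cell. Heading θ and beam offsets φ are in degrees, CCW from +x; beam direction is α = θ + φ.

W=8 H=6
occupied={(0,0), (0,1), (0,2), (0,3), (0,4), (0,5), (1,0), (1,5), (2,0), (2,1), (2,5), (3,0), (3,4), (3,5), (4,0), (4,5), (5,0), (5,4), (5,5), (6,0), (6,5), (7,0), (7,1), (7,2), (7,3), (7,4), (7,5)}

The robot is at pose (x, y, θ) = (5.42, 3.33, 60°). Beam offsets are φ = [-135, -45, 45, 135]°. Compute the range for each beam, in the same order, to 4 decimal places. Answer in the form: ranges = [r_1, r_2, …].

ranges = [2.4122, 1.6357, 0.6936, 4.5759]

beam 1: φ=-135°, α=285°
  dir = (cos 285°, sin 285°) = (0.2588, -0.9659); from cell (5,3)
  next x-line at t=2.2409, next y-line at t=0.3416; Δt_x=3.8637, Δt_y=1.0353
    y: enter (5,2) at t=0.3416
    y: enter (5,1) at t=1.3769
    x: enter (6,1) at t=2.2409
    y: enter (6,0) at t=2.4122 ← occupied
  → r_1 = 2.4122
beam 2: φ=-45°, α=15°
  dir = (cos 15°, sin 15°) = (0.9659, 0.2588); from cell (5,3)
  next x-line at t=0.6005, next y-line at t=2.5887; Δt_x=1.0353, Δt_y=3.8637
    x: enter (6,3) at t=0.6005
    x: enter (7,3) at t=1.6357 ← occupied
  → r_2 = 1.6357
beam 3: φ=45°, α=105°
  dir = (cos 105°, sin 105°) = (-0.2588, 0.9659); from cell (5,3)
  next x-line at t=1.6228, next y-line at t=0.6936; Δt_x=3.8637, Δt_y=1.0353
    y: enter (5,4) at t=0.6936 ← occupied
  → r_3 = 0.6936
beam 4: φ=135°, α=195°
  dir = (cos 195°, sin 195°) = (-0.9659, -0.2588); from cell (5,3)
  next x-line at t=0.4348, next y-line at t=1.2750; Δt_x=1.0353, Δt_y=3.8637
    x: enter (4,3) at t=0.4348
    y: enter (4,2) at t=1.2750
    x: enter (3,2) at t=1.4701
    x: enter (2,2) at t=2.5054
    x: enter (1,2) at t=3.5406
    x: enter (0,2) at t=4.5759 ← occupied
  → r_4 = 4.5759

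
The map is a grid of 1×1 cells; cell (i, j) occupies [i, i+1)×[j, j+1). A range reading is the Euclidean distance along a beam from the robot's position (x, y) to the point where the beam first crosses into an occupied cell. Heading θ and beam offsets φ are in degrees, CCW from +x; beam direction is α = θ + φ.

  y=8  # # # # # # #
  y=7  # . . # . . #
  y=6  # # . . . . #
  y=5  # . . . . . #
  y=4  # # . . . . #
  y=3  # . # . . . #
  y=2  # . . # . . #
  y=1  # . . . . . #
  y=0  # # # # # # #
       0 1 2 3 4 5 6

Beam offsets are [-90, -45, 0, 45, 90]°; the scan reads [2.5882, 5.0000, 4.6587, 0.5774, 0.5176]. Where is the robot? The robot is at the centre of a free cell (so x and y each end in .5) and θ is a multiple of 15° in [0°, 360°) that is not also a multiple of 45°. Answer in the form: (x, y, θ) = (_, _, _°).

(x, y, θ) = (3.5, 3.5, 105°)

Candidates: 30 free-cell centres × 16 headings = 480 poses. Raycast each; keep the one whose scan matches to 4 dp.
  (2.5, 1.5, 195°): beam 1 = 1.5529 ≠ 2.5882 ✗
  (1.5, 2.5, 30°): beam 1 = 1.7321 ≠ 2.5882 ✗
  (4.5, 1.5, 30°): beam 1 = 0.5774 ≠ 2.5882 ✗
  (5.5, 6.5, 165°): beam 1 = 1.5529 ≠ 2.5882 ✗
  (2.5, 5.5, 330°): beam 1 = 1.0000 ≠ 2.5882 ✗
  …
  (3.5, 3.5, 105°): r_1=2.5882, r_2=5.0000, r_3=4.6587, r_4=0.5774, r_5=0.5176 — all match ✓
Unique over the lattice → pose = (3.5, 3.5, 105°).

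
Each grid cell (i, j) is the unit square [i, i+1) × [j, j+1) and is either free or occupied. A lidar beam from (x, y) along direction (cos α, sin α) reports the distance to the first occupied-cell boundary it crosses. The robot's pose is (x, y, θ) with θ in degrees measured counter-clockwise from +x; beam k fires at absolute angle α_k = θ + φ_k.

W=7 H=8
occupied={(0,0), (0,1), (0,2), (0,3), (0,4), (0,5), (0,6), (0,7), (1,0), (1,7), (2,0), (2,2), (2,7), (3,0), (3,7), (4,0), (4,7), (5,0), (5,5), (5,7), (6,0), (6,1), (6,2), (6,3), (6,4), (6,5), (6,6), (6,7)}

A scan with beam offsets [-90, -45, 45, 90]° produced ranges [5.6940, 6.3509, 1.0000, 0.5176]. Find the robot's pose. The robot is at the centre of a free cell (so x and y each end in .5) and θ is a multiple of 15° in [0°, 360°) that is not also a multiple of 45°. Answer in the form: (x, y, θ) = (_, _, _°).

(x, y, θ) = (2.5, 6.5, 345°)

Enumerate (i+0.5, j+0.5, θ) over the 28 free cells and 16 admissible headings. For each, cast all 4 beams and compare to the given ranges.
  (4.5, 2.5, 105°): beam 1 = 1.5529 ≠ 5.6940 ✗
  (3.5, 3.5, 120°): beam 1 = 2.8868 ≠ 5.6940 ✗
  (3.5, 1.5, 150°): beam 1 = 4.0415 ≠ 5.6940 ✗
  (2.5, 6.5, 300°): beam 1 = 1.7321 ≠ 5.6940 ✗
  …
  (2.5, 6.5, 345°): r_1=5.6940, r_2=6.3509, r_3=1.0000, r_4=0.5176 — all match ✓
No second candidate reproduces the full scan.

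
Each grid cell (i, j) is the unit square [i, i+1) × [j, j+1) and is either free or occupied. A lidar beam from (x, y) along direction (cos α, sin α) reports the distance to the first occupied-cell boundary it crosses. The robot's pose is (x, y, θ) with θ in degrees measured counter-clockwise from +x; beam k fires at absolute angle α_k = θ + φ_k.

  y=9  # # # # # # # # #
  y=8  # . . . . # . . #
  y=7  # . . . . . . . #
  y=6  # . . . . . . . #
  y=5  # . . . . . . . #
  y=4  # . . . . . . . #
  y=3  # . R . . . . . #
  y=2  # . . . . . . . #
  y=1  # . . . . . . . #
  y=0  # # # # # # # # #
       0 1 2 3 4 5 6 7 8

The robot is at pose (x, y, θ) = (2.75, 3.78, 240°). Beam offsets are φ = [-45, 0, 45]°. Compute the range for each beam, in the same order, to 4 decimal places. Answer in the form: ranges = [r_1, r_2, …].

beam 1: φ=-45°, α=195°
  dir = (cos 195°, sin 195°) = (-0.9659, -0.2588); from cell (2,3)
  next x-line at t=0.7765, next y-line at t=3.0137; Δt_x=1.0353, Δt_y=3.8637
    x: enter (1,3) at t=0.7765
    x: enter (0,3) at t=1.8117 ← occupied
  → r_1 = 1.8117
beam 2: φ=0°, α=240°
  dir = (cos 240°, sin 240°) = (-0.5000, -0.8660); from cell (2,3)
  next x-line at t=1.5000, next y-line at t=0.9007; Δt_x=2.0000, Δt_y=1.1547
    y: enter (2,2) at t=0.9007
    x: enter (1,2) at t=1.5000
    y: enter (1,1) at t=2.0554
    y: enter (1,0) at t=3.2101 ← occupied
  → r_2 = 3.2101
beam 3: φ=45°, α=285°
  dir = (cos 285°, sin 285°) = (0.2588, -0.9659); from cell (2,3)
  next x-line at t=0.9659, next y-line at t=0.8075; Δt_x=3.8637, Δt_y=1.0353
    y: enter (2,2) at t=0.8075
    x: enter (3,2) at t=0.9659
    y: enter (3,1) at t=1.8428
    y: enter (3,0) at t=2.8781 ← occupied
  → r_3 = 2.8781

ranges = [1.8117, 3.2101, 2.8781]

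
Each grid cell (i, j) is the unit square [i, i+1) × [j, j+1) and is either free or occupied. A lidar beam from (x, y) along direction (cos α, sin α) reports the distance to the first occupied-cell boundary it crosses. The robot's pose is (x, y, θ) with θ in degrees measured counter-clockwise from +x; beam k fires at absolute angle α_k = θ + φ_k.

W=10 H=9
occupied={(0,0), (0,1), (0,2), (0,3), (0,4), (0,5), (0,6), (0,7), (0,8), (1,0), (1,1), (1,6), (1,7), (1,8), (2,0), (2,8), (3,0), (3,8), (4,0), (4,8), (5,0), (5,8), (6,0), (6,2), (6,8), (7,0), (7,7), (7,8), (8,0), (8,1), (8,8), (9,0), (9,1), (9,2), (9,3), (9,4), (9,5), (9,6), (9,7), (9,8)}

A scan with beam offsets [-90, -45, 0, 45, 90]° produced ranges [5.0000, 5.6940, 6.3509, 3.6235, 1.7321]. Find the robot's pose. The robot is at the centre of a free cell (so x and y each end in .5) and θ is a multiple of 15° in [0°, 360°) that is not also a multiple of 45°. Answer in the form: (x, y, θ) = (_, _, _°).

Enumerate (i+0.5, j+0.5, θ) over the 50 free cells and 16 admissible headings. For each, cast all 5 beams and compare to the given ranges.
  (3.5, 7.5, 210°): beam 1 = 0.5774 ≠ 5.0000 ✗
  (5.5, 3.5, 210°): beam 1 = 5.1962 ≠ 5.0000 ✗
  (5.5, 4.5, 210°): beam 1 = 4.0415 ≠ 5.0000 ✗
  (7.5, 3.5, 330°): beam 1 = 1.0000 ≠ 5.0000 ✗
  (1.5, 2.5, 120°): beam 1 = 8.6603 ≠ 5.0000 ✗
  …
  (3.5, 6.5, 330°): r_1=5.0000, r_2=5.6940, r_3=6.3509, r_4=3.6235, r_5=1.7321 — all match ✓
No second candidate reproduces the full scan.

(x, y, θ) = (3.5, 6.5, 330°)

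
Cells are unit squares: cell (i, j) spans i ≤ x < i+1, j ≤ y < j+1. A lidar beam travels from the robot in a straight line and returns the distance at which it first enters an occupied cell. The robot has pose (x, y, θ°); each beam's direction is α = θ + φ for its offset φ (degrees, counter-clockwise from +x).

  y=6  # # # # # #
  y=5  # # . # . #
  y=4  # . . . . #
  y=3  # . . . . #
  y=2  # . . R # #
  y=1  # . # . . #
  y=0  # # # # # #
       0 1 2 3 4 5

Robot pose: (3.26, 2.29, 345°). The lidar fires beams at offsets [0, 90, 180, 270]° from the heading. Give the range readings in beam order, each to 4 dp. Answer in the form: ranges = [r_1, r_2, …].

beam 1: φ=0°, α=345°
  direction (0.9659, -0.2588); cell (3,2); t to first gridline: x 0.7661, y 1.1205 (then +1.0353 / +3.8637)
    (4,2) via x @ 0.7661  # hit
  → r_1 = 0.7661
beam 2: φ=90°, α=75°
  direction (0.2588, 0.9659); cell (3,2); t to first gridline: x 2.8591, y 0.7350 (then +3.8637 / +1.0353)
    (3,3) via y @ 0.7350
    (3,4) via y @ 1.7703
    (3,5) via y @ 2.8056  # hit
  → r_2 = 2.8056
beam 3: φ=180°, α=165°
  direction (-0.9659, 0.2588); cell (3,2); t to first gridline: x 0.2692, y 2.7432 (then +1.0353 / +3.8637)
    (2,2) via x @ 0.2692
    (1,2) via x @ 1.3044
    (0,2) via x @ 2.3397  # hit
  → r_3 = 2.3397
beam 4: φ=270°, α=255°
  direction (-0.2588, -0.9659); cell (3,2); t to first gridline: x 1.0046, y 0.3002 (then +3.8637 / +1.0353)
    (3,1) via y @ 0.3002
    (2,1) via x @ 1.0046  # hit
  → r_4 = 1.0046

ranges = [0.7661, 2.8056, 2.3397, 1.0046]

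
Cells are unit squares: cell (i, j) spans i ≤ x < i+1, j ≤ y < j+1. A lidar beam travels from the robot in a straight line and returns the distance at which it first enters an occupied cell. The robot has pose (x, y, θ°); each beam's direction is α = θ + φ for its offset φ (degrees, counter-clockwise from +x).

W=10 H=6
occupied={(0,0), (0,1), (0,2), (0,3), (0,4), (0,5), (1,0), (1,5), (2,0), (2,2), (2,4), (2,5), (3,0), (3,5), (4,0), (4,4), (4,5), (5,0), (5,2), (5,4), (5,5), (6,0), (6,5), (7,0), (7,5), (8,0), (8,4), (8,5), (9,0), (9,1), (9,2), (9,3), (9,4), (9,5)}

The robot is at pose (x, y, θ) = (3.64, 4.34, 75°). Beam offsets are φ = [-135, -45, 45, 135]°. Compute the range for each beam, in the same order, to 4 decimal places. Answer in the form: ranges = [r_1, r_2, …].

ranges = [3.8567, 0.4157, 0.7621, 3.0484]

beam 1: φ=-135°, α=300°
  dir = (cos 300°, sin 300°) = (0.5000, -0.8660); from cell (3,4)
  next x-line at t=0.7200, next y-line at t=0.3926; Δt_x=2.0000, Δt_y=1.1547
    y: enter (3,3) at t=0.3926
    x: enter (4,3) at t=0.7200
    y: enter (4,2) at t=1.5473
    y: enter (4,1) at t=2.7020
    x: enter (5,1) at t=2.7200
    y: enter (5,0) at t=3.8567 ← occupied
  → r_1 = 3.8567
beam 2: φ=-45°, α=30°
  dir = (cos 30°, sin 30°) = (0.8660, 0.5000); from cell (3,4)
  next x-line at t=0.4157, next y-line at t=1.3200; Δt_x=1.1547, Δt_y=2.0000
    x: enter (4,4) at t=0.4157 ← occupied
  → r_2 = 0.4157
beam 3: φ=45°, α=120°
  dir = (cos 120°, sin 120°) = (-0.5000, 0.8660); from cell (3,4)
  next x-line at t=1.2800, next y-line at t=0.7621; Δt_x=2.0000, Δt_y=1.1547
    y: enter (3,5) at t=0.7621 ← occupied
  → r_3 = 0.7621
beam 4: φ=135°, α=210°
  dir = (cos 210°, sin 210°) = (-0.8660, -0.5000); from cell (3,4)
  next x-line at t=0.7390, next y-line at t=0.6800; Δt_x=1.1547, Δt_y=2.0000
    y: enter (3,3) at t=0.6800
    x: enter (2,3) at t=0.7390
    x: enter (1,3) at t=1.8937
    y: enter (1,2) at t=2.6800
    x: enter (0,2) at t=3.0484 ← occupied
  → r_4 = 3.0484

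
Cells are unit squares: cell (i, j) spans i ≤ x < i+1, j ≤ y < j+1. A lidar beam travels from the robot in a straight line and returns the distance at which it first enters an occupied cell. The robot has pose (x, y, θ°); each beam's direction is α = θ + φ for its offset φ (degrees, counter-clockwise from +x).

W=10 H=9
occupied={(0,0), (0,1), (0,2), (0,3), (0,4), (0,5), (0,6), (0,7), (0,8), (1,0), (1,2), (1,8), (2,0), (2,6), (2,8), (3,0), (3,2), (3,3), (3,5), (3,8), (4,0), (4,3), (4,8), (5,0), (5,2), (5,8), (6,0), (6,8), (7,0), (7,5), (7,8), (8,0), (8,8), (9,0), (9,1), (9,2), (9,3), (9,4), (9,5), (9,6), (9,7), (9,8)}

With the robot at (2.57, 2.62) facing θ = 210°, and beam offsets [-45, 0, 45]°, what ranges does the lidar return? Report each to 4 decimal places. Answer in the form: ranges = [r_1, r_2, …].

ranges = [0.5901, 0.6582, 1.6771]

beam 1: φ=-45°, α=165°
  cosα=-0.9659 sinα=0.2588 | (2,2) | tMaxX 0.5901 tMaxY 1.4682 | tΔX 1.0353 tΔY 3.8637
    t=0.5901 [x] (1,2) — stop
  → r_1 = 0.5901
beam 2: φ=0°, α=210°
  cosα=-0.8660 sinα=-0.5000 | (2,2) | tMaxX 0.6582 tMaxY 1.2400 | tΔX 1.1547 tΔY 2.0000
    t=0.6582 [x] (1,2) — stop
  → r_2 = 0.6582
beam 3: φ=45°, α=255°
  cosα=-0.2588 sinα=-0.9659 | (2,2) | tMaxX 2.2023 tMaxY 0.6419 | tΔX 3.8637 tΔY 1.0353
    t=0.6419 [y] (2,1)
    t=1.6771 [y] (2,0) — stop
  → r_3 = 1.6771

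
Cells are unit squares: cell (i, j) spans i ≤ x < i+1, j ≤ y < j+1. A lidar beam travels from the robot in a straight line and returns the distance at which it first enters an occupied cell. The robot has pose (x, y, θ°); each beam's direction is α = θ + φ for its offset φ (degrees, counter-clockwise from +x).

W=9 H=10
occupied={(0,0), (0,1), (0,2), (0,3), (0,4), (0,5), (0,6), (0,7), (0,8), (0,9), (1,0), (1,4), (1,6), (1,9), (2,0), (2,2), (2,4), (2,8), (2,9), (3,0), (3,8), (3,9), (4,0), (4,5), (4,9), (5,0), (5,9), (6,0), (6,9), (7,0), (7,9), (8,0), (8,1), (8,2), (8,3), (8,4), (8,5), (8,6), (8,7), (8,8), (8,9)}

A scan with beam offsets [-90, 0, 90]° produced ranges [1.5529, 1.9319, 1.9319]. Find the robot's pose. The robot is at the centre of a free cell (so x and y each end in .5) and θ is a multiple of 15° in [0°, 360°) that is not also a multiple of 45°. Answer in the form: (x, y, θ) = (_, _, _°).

Enumerate (i+0.5, j+0.5, θ) over the 49 free cells and 16 admissible headings. For each, cast all 3 beams and compare to the given ranges.
  (6.5, 5.5, 240°): beam 1 = 5.0000 ≠ 1.5529 ✗
  (7.5, 5.5, 345°): beam 1 = 4.6587 ≠ 1.5529 ✗
  (3.5, 2.5, 30°): beam 1 = 1.7321 ≠ 1.5529 ✗
  (7.5, 7.5, 105°): beam 1 = 0.5176 ≠ 1.5529 ✗
  (4.5, 1.5, 195°): beam 1 = 6.7293 ≠ 1.5529 ✗
  …
  (5.5, 7.5, 165°): r_1=1.5529, r_2=1.9319, r_3=1.9319 — all match ✓
Unique over the lattice → pose = (5.5, 7.5, 165°).

(x, y, θ) = (5.5, 7.5, 165°)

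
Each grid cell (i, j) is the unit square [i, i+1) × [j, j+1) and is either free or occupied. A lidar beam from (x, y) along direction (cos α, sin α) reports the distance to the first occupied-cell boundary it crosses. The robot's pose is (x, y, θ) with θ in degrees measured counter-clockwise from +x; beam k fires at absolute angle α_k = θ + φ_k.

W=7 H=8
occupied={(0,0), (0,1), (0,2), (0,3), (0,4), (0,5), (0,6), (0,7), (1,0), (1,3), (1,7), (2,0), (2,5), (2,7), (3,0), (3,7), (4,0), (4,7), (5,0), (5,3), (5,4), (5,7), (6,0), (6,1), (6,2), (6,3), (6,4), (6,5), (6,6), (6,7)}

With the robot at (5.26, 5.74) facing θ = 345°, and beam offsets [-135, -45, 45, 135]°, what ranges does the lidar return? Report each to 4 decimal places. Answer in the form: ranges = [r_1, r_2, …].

beam 1: φ=-135°, α=210°
  cosα=-0.8660 sinα=-0.5000 | (5,5) | tMaxX 0.3002 tMaxY 1.4800 | tΔX 1.1547 tΔY 2.0000
    t=0.3002 [x] (4,5)
    t=1.4549 [x] (3,5)
    t=1.4800 [y] (3,4)
    t=2.6096 [x] (2,4)
    t=3.4800 [y] (2,3)
    t=3.7643 [x] (1,3) — stop
  → r_1 = 3.7643
beam 2: φ=-45°, α=300°
  cosα=0.5000 sinα=-0.8660 | (5,5) | tMaxX 1.4800 tMaxY 0.8545 | tΔX 2.0000 tΔY 1.1547
    t=0.8545 [y] (5,4) — stop
  → r_2 = 0.8545
beam 3: φ=45°, α=30°
  cosα=0.8660 sinα=0.5000 | (5,5) | tMaxX 0.8545 tMaxY 0.5200 | tΔX 1.1547 tΔY 2.0000
    t=0.5200 [y] (5,6)
    t=0.8545 [x] (6,6) — stop
  → r_3 = 0.8545
beam 4: φ=135°, α=120°
  cosα=-0.5000 sinα=0.8660 | (5,5) | tMaxX 0.5200 tMaxY 0.3002 | tΔX 2.0000 tΔY 1.1547
    t=0.3002 [y] (5,6)
    t=0.5200 [x] (4,6)
    t=1.4549 [y] (4,7) — stop
  → r_4 = 1.4549

ranges = [3.7643, 0.8545, 0.8545, 1.4549]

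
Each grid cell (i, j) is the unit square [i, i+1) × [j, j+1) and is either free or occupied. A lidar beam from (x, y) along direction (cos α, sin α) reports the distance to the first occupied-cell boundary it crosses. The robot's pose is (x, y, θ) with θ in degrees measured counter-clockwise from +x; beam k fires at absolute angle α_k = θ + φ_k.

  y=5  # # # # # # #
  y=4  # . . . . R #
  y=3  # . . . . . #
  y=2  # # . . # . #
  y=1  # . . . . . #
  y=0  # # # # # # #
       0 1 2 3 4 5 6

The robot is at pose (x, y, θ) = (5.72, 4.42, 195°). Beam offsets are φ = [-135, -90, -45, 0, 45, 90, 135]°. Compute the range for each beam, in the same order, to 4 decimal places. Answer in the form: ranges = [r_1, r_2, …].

beam 1: φ=-135°, α=60°
  dir = (cos 60°, sin 60°) = (0.5000, 0.8660); from cell (5,4)
  next x-line at t=0.5600, next y-line at t=0.6697; Δt_x=2.0000, Δt_y=1.1547
    x: enter (6,4) at t=0.5600 ← occupied
  → r_1 = 0.5600
beam 2: φ=-90°, α=105°
  dir = (cos 105°, sin 105°) = (-0.2588, 0.9659); from cell (5,4)
  next x-line at t=2.7819, next y-line at t=0.6005; Δt_x=3.8637, Δt_y=1.0353
    y: enter (5,5) at t=0.6005 ← occupied
  → r_2 = 0.6005
beam 3: φ=-45°, α=150°
  dir = (cos 150°, sin 150°) = (-0.8660, 0.5000); from cell (5,4)
  next x-line at t=0.8314, next y-line at t=1.1600; Δt_x=1.1547, Δt_y=2.0000
    x: enter (4,4) at t=0.8314
    y: enter (4,5) at t=1.1600 ← occupied
  → r_3 = 1.1600
beam 4: φ=0°, α=195°
  dir = (cos 195°, sin 195°) = (-0.9659, -0.2588); from cell (5,4)
  next x-line at t=0.7454, next y-line at t=1.6228; Δt_x=1.0353, Δt_y=3.8637
    x: enter (4,4) at t=0.7454
    y: enter (4,3) at t=1.6228
    x: enter (3,3) at t=1.7807
    x: enter (2,3) at t=2.8160
    x: enter (1,3) at t=3.8512
    x: enter (0,3) at t=4.8865 ← occupied
  → r_4 = 4.8865
beam 5: φ=45°, α=240°
  dir = (cos 240°, sin 240°) = (-0.5000, -0.8660); from cell (5,4)
  next x-line at t=1.4400, next y-line at t=0.4850; Δt_x=2.0000, Δt_y=1.1547
    y: enter (5,3) at t=0.4850
    x: enter (4,3) at t=1.4400
    y: enter (4,2) at t=1.6397 ← occupied
  → r_5 = 1.6397
beam 6: φ=90°, α=285°
  dir = (cos 285°, sin 285°) = (0.2588, -0.9659); from cell (5,4)
  next x-line at t=1.0818, next y-line at t=0.4348; Δt_x=3.8637, Δt_y=1.0353
    y: enter (5,3) at t=0.4348
    x: enter (6,3) at t=1.0818 ← occupied
  → r_6 = 1.0818
beam 7: φ=135°, α=330°
  dir = (cos 330°, sin 330°) = (0.8660, -0.5000); from cell (5,4)
  next x-line at t=0.3233, next y-line at t=0.8400; Δt_x=1.1547, Δt_y=2.0000
    x: enter (6,4) at t=0.3233 ← occupied
  → r_7 = 0.3233

ranges = [0.5600, 0.6005, 1.1600, 4.8865, 1.6397, 1.0818, 0.3233]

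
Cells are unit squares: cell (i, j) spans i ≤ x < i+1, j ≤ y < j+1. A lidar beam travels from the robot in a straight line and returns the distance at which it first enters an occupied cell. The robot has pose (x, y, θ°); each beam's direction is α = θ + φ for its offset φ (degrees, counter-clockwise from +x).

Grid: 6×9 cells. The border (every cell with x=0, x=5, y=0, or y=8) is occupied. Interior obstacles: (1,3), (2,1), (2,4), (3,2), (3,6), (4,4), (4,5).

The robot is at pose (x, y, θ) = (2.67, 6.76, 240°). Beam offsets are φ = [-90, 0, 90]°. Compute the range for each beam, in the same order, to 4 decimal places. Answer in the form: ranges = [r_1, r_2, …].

ranges = [1.9283, 3.1870, 0.3811]

beam 1: φ=-90°, α=150°
  d=(-0.8660,0.5000)  start (2,6)  tX=0.7736 tY=0.4800  stride 1/|dx|=1.1547 1/|dy|=2.0000
    cross y-line → (2,7), t=0.4800
    cross x-line → (1,7), t=0.7736
    cross x-line → (0,7), t=1.9283 (wall)
  → r_1 = 1.9283
beam 2: φ=0°, α=240°
  d=(-0.5000,-0.8660)  start (2,6)  tX=1.3400 tY=0.8776  stride 1/|dx|=2.0000 1/|dy|=1.1547
    cross y-line → (2,5), t=0.8776
    cross x-line → (1,5), t=1.3400
    cross y-line → (1,4), t=2.0323
    cross y-line → (1,3), t=3.1870 (wall)
  → r_2 = 3.1870
beam 3: φ=90°, α=330°
  d=(0.8660,-0.5000)  start (2,6)  tX=0.3811 tY=1.5200  stride 1/|dx|=1.1547 1/|dy|=2.0000
    cross x-line → (3,6), t=0.3811 (wall)
  → r_3 = 0.3811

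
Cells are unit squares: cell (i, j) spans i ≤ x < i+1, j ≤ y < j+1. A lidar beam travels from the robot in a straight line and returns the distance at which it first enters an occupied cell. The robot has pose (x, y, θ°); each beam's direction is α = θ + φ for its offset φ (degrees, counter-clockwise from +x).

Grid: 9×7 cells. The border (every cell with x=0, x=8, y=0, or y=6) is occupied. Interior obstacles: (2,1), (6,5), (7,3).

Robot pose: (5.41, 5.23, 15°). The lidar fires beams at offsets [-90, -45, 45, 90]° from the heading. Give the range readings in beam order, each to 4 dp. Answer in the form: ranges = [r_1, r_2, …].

ranges = [4.3792, 2.4600, 0.8891, 0.7972]

beam 1: φ=-90°, α=285°
  direction (0.2588, -0.9659); cell (5,5); t to first gridline: x 2.2796, y 0.2381 (then +3.8637 / +1.0353)
    (5,4) via y @ 0.2381
    (5,3) via y @ 1.2734
    (6,3) via x @ 2.2796
    (6,2) via y @ 2.3087
    (6,1) via y @ 3.3439
    (6,0) via y @ 4.3792  # hit
  → r_1 = 4.3792
beam 2: φ=-45°, α=330°
  direction (0.8660, -0.5000); cell (5,5); t to first gridline: x 0.6813, y 0.4600 (then +1.1547 / +2.0000)
    (5,4) via y @ 0.4600
    (6,4) via x @ 0.6813
    (7,4) via x @ 1.8360
    (7,3) via y @ 2.4600  # hit
  → r_2 = 2.4600
beam 3: φ=45°, α=60°
  direction (0.5000, 0.8660); cell (5,5); t to first gridline: x 1.1800, y 0.8891 (then +2.0000 / +1.1547)
    (5,6) via y @ 0.8891  # hit
  → r_3 = 0.8891
beam 4: φ=90°, α=105°
  direction (-0.2588, 0.9659); cell (5,5); t to first gridline: x 1.5841, y 0.7972 (then +3.8637 / +1.0353)
    (5,6) via y @ 0.7972  # hit
  → r_4 = 0.7972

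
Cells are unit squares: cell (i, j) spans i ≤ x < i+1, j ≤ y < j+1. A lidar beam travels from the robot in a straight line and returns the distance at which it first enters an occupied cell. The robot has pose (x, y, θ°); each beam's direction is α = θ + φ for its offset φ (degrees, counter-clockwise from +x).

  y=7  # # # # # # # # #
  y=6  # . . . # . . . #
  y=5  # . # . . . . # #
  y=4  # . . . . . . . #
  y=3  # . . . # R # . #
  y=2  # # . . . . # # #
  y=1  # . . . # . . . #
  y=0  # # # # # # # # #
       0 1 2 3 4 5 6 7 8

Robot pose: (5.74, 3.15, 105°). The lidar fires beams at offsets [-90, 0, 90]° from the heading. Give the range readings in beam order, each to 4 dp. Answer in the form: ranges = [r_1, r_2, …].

ranges = [0.2692, 2.9505, 3.8719]

beam 1: φ=-90°, α=15°
  dir = (cos 15°, sin 15°) = (0.9659, 0.2588); from cell (5,3)
  next x-line at t=0.2692, next y-line at t=3.2841; Δt_x=1.0353, Δt_y=3.8637
    x: enter (6,3) at t=0.2692 ← occupied
  → r_1 = 0.2692
beam 2: φ=0°, α=105°
  dir = (cos 105°, sin 105°) = (-0.2588, 0.9659); from cell (5,3)
  next x-line at t=2.8591, next y-line at t=0.8800; Δt_x=3.8637, Δt_y=1.0353
    y: enter (5,4) at t=0.8800
    y: enter (5,5) at t=1.9153
    x: enter (4,5) at t=2.8591
    y: enter (4,6) at t=2.9505 ← occupied
  → r_2 = 2.9505
beam 3: φ=90°, α=195°
  dir = (cos 195°, sin 195°) = (-0.9659, -0.2588); from cell (5,3)
  next x-line at t=0.7661, next y-line at t=0.5796; Δt_x=1.0353, Δt_y=3.8637
    y: enter (5,2) at t=0.5796
    x: enter (4,2) at t=0.7661
    x: enter (3,2) at t=1.8014
    x: enter (2,2) at t=2.8367
    x: enter (1,2) at t=3.8719 ← occupied
  → r_3 = 3.8719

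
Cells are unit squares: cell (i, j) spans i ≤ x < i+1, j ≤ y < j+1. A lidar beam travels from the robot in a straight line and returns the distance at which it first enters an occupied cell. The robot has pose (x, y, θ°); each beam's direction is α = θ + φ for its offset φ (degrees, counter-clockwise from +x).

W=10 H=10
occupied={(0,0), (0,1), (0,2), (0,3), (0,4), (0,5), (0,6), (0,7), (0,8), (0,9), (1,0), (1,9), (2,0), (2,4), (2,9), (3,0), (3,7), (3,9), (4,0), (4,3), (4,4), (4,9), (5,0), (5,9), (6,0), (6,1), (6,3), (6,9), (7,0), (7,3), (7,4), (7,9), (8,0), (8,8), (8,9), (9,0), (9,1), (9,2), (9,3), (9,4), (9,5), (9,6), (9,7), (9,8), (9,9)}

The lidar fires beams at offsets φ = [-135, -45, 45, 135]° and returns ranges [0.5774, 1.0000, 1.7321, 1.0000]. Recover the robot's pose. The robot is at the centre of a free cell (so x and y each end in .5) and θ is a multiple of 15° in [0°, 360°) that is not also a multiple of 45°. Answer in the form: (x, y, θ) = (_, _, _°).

(x, y, θ) = (8.5, 2.5, 165°)

The pose lattice has 55·16 = 880 candidates. Test each by forward raycasting.
  (1.5, 5.5, 30°): beam 1 = 1.9319 ≠ 0.5774 ✗
  (3.5, 3.5, 330°): beam 1 = 2.5882 ≠ 0.5774 ✗
  (4.5, 7.5, 255°): beam 1 = 1.7321 ≠ 0.5774 ✗
  …
  (8.5, 2.5, 165°): r_1=0.5774, r_2=1.0000, r_3=1.7321, r_4=1.0000 — all match ✓
Unique over the lattice → pose = (8.5, 2.5, 165°).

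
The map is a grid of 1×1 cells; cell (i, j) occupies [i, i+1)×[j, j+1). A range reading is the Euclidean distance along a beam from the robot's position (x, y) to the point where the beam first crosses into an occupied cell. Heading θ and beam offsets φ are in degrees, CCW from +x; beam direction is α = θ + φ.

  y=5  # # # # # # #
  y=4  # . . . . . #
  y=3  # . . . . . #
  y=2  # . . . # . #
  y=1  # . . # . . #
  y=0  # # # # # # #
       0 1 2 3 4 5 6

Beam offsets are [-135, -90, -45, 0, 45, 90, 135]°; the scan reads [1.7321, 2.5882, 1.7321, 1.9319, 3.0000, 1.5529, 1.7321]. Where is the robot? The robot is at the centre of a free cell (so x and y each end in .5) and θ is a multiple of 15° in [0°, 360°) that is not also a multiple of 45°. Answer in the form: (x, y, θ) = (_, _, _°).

(x, y, θ) = (2.5, 3.5, 345°)

The pose lattice has 18·16 = 288 candidates. Test each by forward raycasting.
  (5.5, 4.5, 150°): beam 1 = 0.5176 ≠ 1.7321 ✗
  (4.5, 3.5, 195°): beam 2 = 1.5529 ≠ 2.5882 ✗
  (4.5, 3.5, 210°): beam 1 = 1.5529 ≠ 1.7321 ✗
  (4.5, 3.5, 240°): beam 1 = 1.5529 ≠ 1.7321 ✗
  …
  (2.5, 3.5, 345°): r_1=1.7321, r_2=2.5882, r_3=1.7321, r_4=1.9319, r_5=3.0000, r_6=1.5529, r_7=1.7321 — all match ✓
No second candidate reproduces the full scan.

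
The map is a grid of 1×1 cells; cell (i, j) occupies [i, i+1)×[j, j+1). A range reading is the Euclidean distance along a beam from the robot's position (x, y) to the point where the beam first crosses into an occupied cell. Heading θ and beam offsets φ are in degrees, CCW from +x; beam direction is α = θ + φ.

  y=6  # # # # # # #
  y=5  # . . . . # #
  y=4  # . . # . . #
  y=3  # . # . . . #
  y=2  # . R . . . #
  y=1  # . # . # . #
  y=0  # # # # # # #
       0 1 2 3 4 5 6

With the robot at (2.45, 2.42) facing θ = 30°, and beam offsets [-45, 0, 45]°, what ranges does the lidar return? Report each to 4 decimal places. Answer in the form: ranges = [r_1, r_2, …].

beam 1: φ=-45°, α=345°
  cosα=0.9659 sinα=-0.2588 | (2,2) | tMaxX 0.5694 tMaxY 1.6228 | tΔX 1.0353 tΔY 3.8637
    t=0.5694 [x] (3,2)
    t=1.6047 [x] (4,2)
    t=1.6228 [y] (4,1) — stop
  → r_1 = 1.6228
beam 2: φ=0°, α=30°
  cosα=0.8660 sinα=0.5000 | (2,2) | tMaxX 0.6351 tMaxY 1.1600 | tΔX 1.1547 tΔY 2.0000
    t=0.6351 [x] (3,2)
    t=1.1600 [y] (3,3)
    t=1.7898 [x] (4,3)
    t=2.9445 [x] (5,3)
    t=3.1600 [y] (5,4)
    t=4.0992 [x] (6,4) — stop
  → r_2 = 4.0992
beam 3: φ=45°, α=75°
  cosα=0.2588 sinα=0.9659 | (2,2) | tMaxX 2.1250 tMaxY 0.6005 | tΔX 3.8637 tΔY 1.0353
    t=0.6005 [y] (2,3) — stop
  → r_3 = 0.6005

ranges = [1.6228, 4.0992, 0.6005]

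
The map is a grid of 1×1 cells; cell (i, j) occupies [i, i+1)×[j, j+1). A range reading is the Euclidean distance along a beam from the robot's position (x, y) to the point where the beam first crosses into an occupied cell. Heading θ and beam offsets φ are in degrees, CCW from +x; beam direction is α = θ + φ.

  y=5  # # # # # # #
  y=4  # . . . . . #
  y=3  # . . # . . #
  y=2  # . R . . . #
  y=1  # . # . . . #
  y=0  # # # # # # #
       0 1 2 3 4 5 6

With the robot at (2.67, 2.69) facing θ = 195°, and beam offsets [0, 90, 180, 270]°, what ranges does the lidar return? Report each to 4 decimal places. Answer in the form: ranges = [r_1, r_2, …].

beam 1: φ=0°, α=195°
  dir = (cos 195°, sin 195°) = (-0.9659, -0.2588); from cell (2,2)
  next x-line at t=0.6936, next y-line at t=2.6660; Δt_x=1.0353, Δt_y=3.8637
    x: enter (1,2) at t=0.6936
    x: enter (0,2) at t=1.7289 ← occupied
  → r_1 = 1.7289
beam 2: φ=90°, α=285°
  dir = (cos 285°, sin 285°) = (0.2588, -0.9659); from cell (2,2)
  next x-line at t=1.2750, next y-line at t=0.7143; Δt_x=3.8637, Δt_y=1.0353
    y: enter (2,1) at t=0.7143 ← occupied
  → r_2 = 0.7143
beam 3: φ=180°, α=15°
  dir = (cos 15°, sin 15°) = (0.9659, 0.2588); from cell (2,2)
  next x-line at t=0.3416, next y-line at t=1.1977; Δt_x=1.0353, Δt_y=3.8637
    x: enter (3,2) at t=0.3416
    y: enter (3,3) at t=1.1977 ← occupied
  → r_3 = 1.1977
beam 4: φ=270°, α=105°
  dir = (cos 105°, sin 105°) = (-0.2588, 0.9659); from cell (2,2)
  next x-line at t=2.5887, next y-line at t=0.3209; Δt_x=3.8637, Δt_y=1.0353
    y: enter (2,3) at t=0.3209
    y: enter (2,4) at t=1.3562
    y: enter (2,5) at t=2.3915 ← occupied
  → r_4 = 2.3915

ranges = [1.7289, 0.7143, 1.1977, 2.3915]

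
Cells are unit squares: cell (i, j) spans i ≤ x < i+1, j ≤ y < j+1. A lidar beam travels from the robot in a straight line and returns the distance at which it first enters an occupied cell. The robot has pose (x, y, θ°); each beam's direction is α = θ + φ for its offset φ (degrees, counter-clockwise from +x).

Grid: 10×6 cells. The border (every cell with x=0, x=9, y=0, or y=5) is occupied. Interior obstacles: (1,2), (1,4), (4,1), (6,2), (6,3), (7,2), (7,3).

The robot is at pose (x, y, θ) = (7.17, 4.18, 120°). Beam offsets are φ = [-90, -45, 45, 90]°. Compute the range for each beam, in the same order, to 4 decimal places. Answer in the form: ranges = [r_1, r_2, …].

beam 1: φ=-90°, α=30°
  direction (0.8660, 0.5000); cell (7,4); t to first gridline: x 0.9584, y 1.6400 (then +1.1547 / +2.0000)
    (8,4) via x @ 0.9584
    (8,5) via y @ 1.6400  # hit
  → r_1 = 1.6400
beam 2: φ=-45°, α=75°
  direction (0.2588, 0.9659); cell (7,4); t to first gridline: x 3.2069, y 0.8489 (then +3.8637 / +1.0353)
    (7,5) via y @ 0.8489  # hit
  → r_2 = 0.8489
beam 3: φ=45°, α=165°
  direction (-0.9659, 0.2588); cell (7,4); t to first gridline: x 0.1760, y 3.1682 (then +1.0353 / +3.8637)
    (6,4) via x @ 0.1760
    (5,4) via x @ 1.2113
    (4,4) via x @ 2.2465
    (4,5) via y @ 3.1682  # hit
  → r_3 = 3.1682
beam 4: φ=90°, α=210°
  direction (-0.8660, -0.5000); cell (7,4); t to first gridline: x 0.1963, y 0.3600 (then +1.1547 / +2.0000)
    (6,4) via x @ 0.1963
    (6,3) via y @ 0.3600  # hit
  → r_4 = 0.3600

ranges = [1.6400, 0.8489, 3.1682, 0.3600]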